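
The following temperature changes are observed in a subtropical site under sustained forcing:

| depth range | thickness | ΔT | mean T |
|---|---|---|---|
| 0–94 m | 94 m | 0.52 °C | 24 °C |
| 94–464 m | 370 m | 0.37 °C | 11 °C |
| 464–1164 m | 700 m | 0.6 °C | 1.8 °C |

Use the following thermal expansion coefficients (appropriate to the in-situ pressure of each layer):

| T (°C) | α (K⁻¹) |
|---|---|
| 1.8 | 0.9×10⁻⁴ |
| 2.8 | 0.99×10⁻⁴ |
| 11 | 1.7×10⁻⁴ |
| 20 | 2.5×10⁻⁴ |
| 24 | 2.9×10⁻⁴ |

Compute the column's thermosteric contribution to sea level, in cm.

7.5 cm

Layer 1 at 24 °C → α = 2.9×10⁻⁴ K⁻¹
Layer 2 at 11 °C → α = 1.7×10⁻⁴ K⁻¹
Layer 3 at 1.8 °C → α = 0.9×10⁻⁴ K⁻¹
Layer 1: 0.52 × 94 × 2.9×10⁻⁴ = 0.0141752 m
94–464 m: 1.7×10⁻⁴ × 0.37 × 370 = 0.023273 m
Layer 3: 0.6 × 700 × 0.9×10⁻⁴ = 0.03780 m
Δh = 0.0141752 + 0.023273 + 0.03780 = 0.0752482 m ≈ 7.5 cm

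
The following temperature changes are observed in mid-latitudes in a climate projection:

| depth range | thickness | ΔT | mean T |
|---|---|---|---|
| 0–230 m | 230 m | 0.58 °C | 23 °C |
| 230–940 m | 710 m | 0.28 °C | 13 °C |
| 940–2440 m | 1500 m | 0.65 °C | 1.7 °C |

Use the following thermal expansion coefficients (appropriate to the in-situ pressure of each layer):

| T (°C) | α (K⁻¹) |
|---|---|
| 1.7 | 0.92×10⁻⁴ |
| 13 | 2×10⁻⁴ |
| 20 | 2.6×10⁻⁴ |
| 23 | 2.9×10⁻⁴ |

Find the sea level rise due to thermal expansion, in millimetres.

Layer 1 at 23 °C → α = 2.9×10⁻⁴ K⁻¹
Layer 2 at 13 °C → α = 2×10⁻⁴ K⁻¹
Layer 3 at 1.7 °C → α = 0.92×10⁻⁴ K⁻¹
Layer 1: 2.9×10⁻⁴ × 230 × 0.58 = 0.038686 m
0.28 × 710 × 2×10⁻⁴ = 0.03976 m
0.65 × 1500 × 0.92×10⁻⁴ = 0.08970 m
Δh = 0.038686 + 0.03976 + 0.08970 = 0.168146 m

Δh = 168 mm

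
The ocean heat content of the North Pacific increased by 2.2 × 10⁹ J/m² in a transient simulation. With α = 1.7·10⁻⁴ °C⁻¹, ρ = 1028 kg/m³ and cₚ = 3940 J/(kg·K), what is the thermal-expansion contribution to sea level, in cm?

9.23 cm

Δh = αQ/(ρcₚ) = 1.7×10⁻⁴ × 2.2×10⁹ / (1028 × 3940) ≈ 0.092338 m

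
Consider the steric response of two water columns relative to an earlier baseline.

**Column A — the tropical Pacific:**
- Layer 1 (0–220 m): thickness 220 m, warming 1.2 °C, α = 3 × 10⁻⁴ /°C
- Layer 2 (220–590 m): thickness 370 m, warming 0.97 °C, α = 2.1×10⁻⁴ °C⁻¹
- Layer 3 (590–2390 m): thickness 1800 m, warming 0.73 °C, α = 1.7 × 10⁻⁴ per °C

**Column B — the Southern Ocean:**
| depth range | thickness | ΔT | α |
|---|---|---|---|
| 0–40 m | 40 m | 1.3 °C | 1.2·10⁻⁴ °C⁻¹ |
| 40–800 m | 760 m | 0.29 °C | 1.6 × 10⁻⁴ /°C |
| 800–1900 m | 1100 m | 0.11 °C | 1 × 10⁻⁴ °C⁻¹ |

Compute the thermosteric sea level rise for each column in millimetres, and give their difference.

A Layer 1: 3×10⁻⁴ × 1.2 × 220 = 0.07920 m
A 220–590 m: 370 × 2.1×10⁻⁴ × 0.97 = 0.075369 m
A 590–2390 m: 1800 × 0.73 × 1.7×10⁻⁴ = 0.22338 m
A total: 0.377949 m
B 0–40 m: 1.2×10⁻⁴ × 40 × 1.3 = 0.00624 m
B 760 × 1.6×10⁻⁴ × 0.29 = 0.035264 m
B 800–1900 m: 1100 × 0.11 × 1×10⁻⁴ = 0.01210 m
B total: 0.053604 m
Difference: 0.377949 − 0.053604 = 0.324345 m

A: 380 mm; B: 54 mm; difference 320 mm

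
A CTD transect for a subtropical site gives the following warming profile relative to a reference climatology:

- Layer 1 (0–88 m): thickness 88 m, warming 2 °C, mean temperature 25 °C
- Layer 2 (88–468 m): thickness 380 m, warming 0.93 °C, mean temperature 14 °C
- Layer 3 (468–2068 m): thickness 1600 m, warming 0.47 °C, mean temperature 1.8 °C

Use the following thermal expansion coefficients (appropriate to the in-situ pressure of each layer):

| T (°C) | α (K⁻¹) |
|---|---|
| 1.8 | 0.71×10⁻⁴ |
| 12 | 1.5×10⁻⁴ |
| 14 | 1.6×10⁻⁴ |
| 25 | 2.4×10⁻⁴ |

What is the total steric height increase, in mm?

Δh ≈ 152 mm

Layer 1 at 25 °C → α = 2.4×10⁻⁴ K⁻¹
Layer 2 at 14 °C → α = 1.6×10⁻⁴ K⁻¹
Layer 3 at 1.8 °C → α = 0.71×10⁻⁴ K⁻¹
0–88 m: 2 × 2.4×10⁻⁴ × 88 = 0.04224 m
88–468 m: 1.6×10⁻⁴ × 380 × 0.93 = 0.056544 m
Layer 3: 1600 × 0.47 × 0.71×10⁻⁴ = 0.053392 m
Δh = 0.04224 + 0.056544 + 0.053392 = 0.152176 m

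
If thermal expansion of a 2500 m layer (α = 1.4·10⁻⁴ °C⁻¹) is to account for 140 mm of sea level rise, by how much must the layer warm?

0.40 °C

ΔT = Δh/(αH) = 0.14 / (1.4×10⁻⁴ × 2500) = 0.4000 °C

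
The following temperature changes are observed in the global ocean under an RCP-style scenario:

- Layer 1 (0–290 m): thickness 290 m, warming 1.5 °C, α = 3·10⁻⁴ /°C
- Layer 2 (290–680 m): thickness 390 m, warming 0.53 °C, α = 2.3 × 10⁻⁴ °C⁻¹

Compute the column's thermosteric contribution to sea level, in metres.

Layer 1: 3×10⁻⁴ × 290 × 1.5 = 0.13050 m
2.3×10⁻⁴ × 390 × 0.53 = 0.047541 m
Δh = 0.13050 + 0.047541 = 0.178041 m

Δh ≈ 0.178 m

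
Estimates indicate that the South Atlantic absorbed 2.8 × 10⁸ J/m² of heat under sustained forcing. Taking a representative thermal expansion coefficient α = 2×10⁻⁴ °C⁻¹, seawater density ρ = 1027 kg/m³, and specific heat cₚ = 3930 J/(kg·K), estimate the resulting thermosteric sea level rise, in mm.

13.9 mm of thermosteric rise

Δh = αQ/(ρcₚ) = 2×10⁻⁴ × 2.8×10⁸ / (1027 × 3930) ≈ 0.013875 m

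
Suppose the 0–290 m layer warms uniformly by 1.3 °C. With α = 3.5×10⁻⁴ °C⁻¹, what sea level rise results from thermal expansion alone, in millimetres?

Δh = αΔT·H = 3.5×10⁻⁴ × 1.3 × 290 = 0.13195 m

130 mm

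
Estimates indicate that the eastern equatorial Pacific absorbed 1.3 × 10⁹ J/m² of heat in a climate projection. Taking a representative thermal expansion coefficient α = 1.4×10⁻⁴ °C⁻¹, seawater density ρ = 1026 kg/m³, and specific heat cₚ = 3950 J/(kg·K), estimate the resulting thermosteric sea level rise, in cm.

Δh = αQ/(ρcₚ) = 1.4×10⁻⁴ × 1.3×10⁹ / (1026 × 3950) ≈ 0.044908 m

Δh = 4.49 cm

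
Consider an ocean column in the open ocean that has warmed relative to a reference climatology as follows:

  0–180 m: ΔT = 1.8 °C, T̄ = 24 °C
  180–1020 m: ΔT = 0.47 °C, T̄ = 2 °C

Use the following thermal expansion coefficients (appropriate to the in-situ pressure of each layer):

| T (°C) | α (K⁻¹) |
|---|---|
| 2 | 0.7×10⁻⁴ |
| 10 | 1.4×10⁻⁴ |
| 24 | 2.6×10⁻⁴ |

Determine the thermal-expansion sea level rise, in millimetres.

Δh = 112 mm

Layer 1 at 24 °C → α = 2.6×10⁻⁴ K⁻¹
Layer 2 at 2 °C → α = 0.7×10⁻⁴ K⁻¹
0–180 m: 2.6×10⁻⁴ × 180 × 1.8 = 0.08424 m
180–1020 m: 840 × 0.47 × 0.7×10⁻⁴ = 0.027636 m
Δh = 0.08424 + 0.027636 = 0.111876 m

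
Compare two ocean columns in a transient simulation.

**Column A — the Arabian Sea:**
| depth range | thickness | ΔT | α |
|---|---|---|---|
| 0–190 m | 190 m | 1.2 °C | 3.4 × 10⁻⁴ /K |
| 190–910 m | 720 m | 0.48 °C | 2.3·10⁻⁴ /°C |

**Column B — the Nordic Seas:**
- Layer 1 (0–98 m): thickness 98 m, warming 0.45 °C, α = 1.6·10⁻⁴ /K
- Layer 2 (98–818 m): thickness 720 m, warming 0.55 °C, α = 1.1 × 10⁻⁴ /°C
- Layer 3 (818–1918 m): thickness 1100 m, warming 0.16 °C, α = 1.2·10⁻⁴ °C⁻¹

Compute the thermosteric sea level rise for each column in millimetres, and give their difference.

A Layer 1: 3.4×10⁻⁴ × 1.2 × 190 = 0.07752 m
A Layer 2: 720 × 2.3×10⁻⁴ × 0.48 = 0.079488 m
A total: 0.157008 m
B 0–98 m: 1.6×10⁻⁴ × 98 × 0.45 = 0.007056 m
B 720 × 0.55 × 1.1×10⁻⁴ = 0.04356 m
B 818–1918 m: 0.16 × 1.2×10⁻⁴ × 1100 = 0.02112 m
B total: 0.071736 m
Difference: 0.157008 − 0.071736 = 0.085272 m

Δh_A ≈ 160 mm, Δh_B ≈ 72 mm; difference ≈ 85 mm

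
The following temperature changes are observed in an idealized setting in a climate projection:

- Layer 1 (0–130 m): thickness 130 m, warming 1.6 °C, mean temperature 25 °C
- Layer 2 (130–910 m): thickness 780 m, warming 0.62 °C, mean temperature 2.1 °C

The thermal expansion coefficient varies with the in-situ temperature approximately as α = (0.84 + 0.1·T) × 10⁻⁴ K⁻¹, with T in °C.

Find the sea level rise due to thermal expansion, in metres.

Layer 1: α = (0.84 + 0.1×25)×10⁻⁴ = 3.34×10⁻⁴ K⁻¹
Layer 2: α = (0.84 + 0.1×2.1)×10⁻⁴ = 1.05×10⁻⁴ K⁻¹
130 × 3.34×10⁻⁴ × 1.6 = 0.069472 m
130–910 m: 0.62 × 780 × 1.05×10⁻⁴ = 0.050778 m
Δh = 0.069472 + 0.050778 = 0.12025 m ≈ 0.12 m

0.12 m of thermosteric rise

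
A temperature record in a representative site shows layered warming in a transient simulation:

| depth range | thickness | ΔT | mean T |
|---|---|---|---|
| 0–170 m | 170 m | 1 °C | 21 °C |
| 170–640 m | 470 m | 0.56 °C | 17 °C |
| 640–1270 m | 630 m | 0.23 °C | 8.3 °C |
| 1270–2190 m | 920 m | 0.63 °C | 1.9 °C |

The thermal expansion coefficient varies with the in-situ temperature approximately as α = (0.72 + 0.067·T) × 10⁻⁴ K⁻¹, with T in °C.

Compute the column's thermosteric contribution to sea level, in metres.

Layer 1: α = (0.72 + 0.067×21)×10⁻⁴ = 2.127×10⁻⁴ K⁻¹
Layer 2: α = (0.72 + 0.067×17)×10⁻⁴ = 1.859×10⁻⁴ K⁻¹
Layer 3: α = (0.72 + 0.067×8.3)×10⁻⁴ = 1.2761×10⁻⁴ K⁻¹
Layer 4: α = (0.72 + 0.067×1.9)×10⁻⁴ = 0.8473×10⁻⁴ K⁻¹
0–170 m: 1 × 2.127×10⁻⁴ × 170 = 0.036159 m
0.56 × 470 × 1.859×10⁻⁴ = 0.04892888 m
630 × 1.2761×10⁻⁴ × 0.23 = 0.018490689 m
920 × 0.8473×10⁻⁴ × 0.63 = 0.049109508 m
Δh = 0.036159 + 0.04892888 + 0.018490689 + 0.049109508 = 0.152688077 m ≈ 0.153 m

about 0.153 m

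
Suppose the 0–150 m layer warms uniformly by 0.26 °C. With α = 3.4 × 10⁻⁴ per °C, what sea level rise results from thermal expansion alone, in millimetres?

13.3 mm of thermosteric rise

Δh = αΔT·H = 3.4×10⁻⁴ × 0.26 × 150 = 0.01326 m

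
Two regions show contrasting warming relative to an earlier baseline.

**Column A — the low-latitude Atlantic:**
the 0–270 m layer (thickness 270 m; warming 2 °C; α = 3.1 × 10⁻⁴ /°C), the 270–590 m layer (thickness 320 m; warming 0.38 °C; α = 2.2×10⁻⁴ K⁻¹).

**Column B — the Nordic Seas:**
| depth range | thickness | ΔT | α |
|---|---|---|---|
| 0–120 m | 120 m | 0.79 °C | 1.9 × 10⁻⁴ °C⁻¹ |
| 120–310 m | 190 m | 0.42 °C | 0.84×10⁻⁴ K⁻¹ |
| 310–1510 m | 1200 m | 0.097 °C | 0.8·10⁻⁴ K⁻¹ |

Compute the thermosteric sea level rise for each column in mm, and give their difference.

A: 194 mm; B: 34.0 mm; difference 160 mm

A Layer 1: 3.1×10⁻⁴ × 270 × 2 = 0.16740 m
A 320 × 2.2×10⁻⁴ × 0.38 = 0.026752 m
A total: 0.194152 m
B Layer 1: 0.79 × 120 × 1.9×10⁻⁴ = 0.018012 m
B Layer 2: 190 × 0.84×10⁻⁴ × 0.42 = 0.0067032 m
B 1200 × 0.8×10⁻⁴ × 0.097 = 0.009312 m
B total: 0.0340272 m
Difference: 0.194152 − 0.0340272 = 0.1601248 m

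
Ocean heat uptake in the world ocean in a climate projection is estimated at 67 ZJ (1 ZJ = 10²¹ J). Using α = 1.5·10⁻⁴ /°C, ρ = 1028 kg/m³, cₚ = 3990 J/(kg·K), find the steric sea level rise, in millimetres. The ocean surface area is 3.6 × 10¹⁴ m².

Per unit area: Q = 67×10²¹ / (3.6×10¹⁴) ≈ 1.861×10⁸ J/m²
Δh = αQ/(ρcₚ) = 1.5×10⁻⁴ × 1.861×10⁸ / (1028 × 3990) ≈ 0.0068057 m

6.8 mm of thermosteric rise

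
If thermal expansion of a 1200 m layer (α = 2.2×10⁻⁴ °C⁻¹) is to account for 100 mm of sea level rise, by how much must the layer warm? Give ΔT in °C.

ΔT = Δh/(αH) = 0.1 / (2.2×10⁻⁴ × 1200) ≈ 0.3788 °C

0.379 °C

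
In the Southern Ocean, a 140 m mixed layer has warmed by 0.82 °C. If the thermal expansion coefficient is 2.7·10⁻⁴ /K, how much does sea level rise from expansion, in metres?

Δh ≈ 0.0310 m

Δh = αΔT·H = 2.7×10⁻⁴ × 0.82 × 140 = 0.030996 m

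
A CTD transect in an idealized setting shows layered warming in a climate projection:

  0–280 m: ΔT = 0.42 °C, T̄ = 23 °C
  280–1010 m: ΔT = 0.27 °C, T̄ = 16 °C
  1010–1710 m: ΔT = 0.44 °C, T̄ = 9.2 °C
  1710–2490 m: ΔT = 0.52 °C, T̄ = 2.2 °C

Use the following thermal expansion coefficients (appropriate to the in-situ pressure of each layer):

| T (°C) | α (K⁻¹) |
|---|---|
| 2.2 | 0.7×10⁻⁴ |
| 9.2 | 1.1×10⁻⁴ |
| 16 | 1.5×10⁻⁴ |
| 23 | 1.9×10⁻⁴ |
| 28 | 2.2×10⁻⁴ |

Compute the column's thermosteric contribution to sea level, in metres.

0.114 m of thermosteric rise

Layer 1 at 23 °C → α = 1.9×10⁻⁴ K⁻¹
Layer 2 at 16 °C → α = 1.5×10⁻⁴ K⁻¹
Layer 3 at 9.2 °C → α = 1.1×10⁻⁴ K⁻¹
Layer 4 at 2.2 °C → α = 0.7×10⁻⁴ K⁻¹
0–280 m: 0.42 × 1.9×10⁻⁴ × 280 = 0.022344 m
0.27 × 730 × 1.5×10⁻⁴ = 0.029565 m
1010–1710 m: 0.44 × 700 × 1.1×10⁻⁴ = 0.03388 m
Layer 4: 0.7×10⁻⁴ × 0.52 × 780 = 0.028392 m
Δh = 0.022344 + 0.029565 + 0.03388 + 0.028392 = 0.114181 m ≈ 0.114 m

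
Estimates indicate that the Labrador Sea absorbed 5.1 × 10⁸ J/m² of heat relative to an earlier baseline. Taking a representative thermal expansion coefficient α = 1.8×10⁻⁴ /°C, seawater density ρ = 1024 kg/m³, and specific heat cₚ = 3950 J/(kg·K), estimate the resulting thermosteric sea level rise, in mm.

Δh = αQ/(ρcₚ) = 1.8×10⁻⁴ × 5.1×10⁸ / (1024 × 3950) ≈ 0.022696 m

22.7 mm of thermosteric rise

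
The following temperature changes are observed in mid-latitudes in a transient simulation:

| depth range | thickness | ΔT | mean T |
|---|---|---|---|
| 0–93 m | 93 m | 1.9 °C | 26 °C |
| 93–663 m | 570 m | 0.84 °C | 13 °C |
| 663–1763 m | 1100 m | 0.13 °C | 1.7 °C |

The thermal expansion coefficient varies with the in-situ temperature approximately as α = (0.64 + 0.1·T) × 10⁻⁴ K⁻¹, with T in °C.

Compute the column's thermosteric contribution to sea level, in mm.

Layer 1: α = (0.64 + 0.1×26)×10⁻⁴ = 3.24×10⁻⁴ K⁻¹
Layer 2: α = (0.64 + 0.1×13)×10⁻⁴ = 1.94×10⁻⁴ K⁻¹
Layer 3: α = (0.64 + 0.1×1.7)×10⁻⁴ = 0.81×10⁻⁴ K⁻¹
0–93 m: 3.24×10⁻⁴ × 93 × 1.9 = 0.0572508 m
570 × 1.94×10⁻⁴ × 0.84 = 0.0928872 m
1100 × 0.81×10⁻⁴ × 0.13 = 0.011583 m
Δh = 0.0572508 + 0.0928872 + 0.011583 = 0.161721 m

Δh = 160 mm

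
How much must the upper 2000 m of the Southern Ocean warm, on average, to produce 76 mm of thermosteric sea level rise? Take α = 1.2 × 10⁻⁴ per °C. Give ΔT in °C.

about 0.32 °C

ΔT = Δh/(αH) = 0.076 / (1.2×10⁻⁴ × 2000) ≈ 0.3167 °C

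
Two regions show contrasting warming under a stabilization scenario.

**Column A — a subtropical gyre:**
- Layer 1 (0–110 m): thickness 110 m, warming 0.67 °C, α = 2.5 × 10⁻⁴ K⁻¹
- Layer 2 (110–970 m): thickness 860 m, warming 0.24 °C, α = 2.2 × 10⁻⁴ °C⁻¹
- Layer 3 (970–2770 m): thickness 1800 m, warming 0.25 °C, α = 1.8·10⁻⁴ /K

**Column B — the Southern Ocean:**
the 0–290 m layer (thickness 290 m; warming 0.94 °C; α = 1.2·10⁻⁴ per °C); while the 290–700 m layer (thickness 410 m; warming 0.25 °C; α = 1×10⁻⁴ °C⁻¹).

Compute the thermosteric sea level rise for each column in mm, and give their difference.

Δh_A ≈ 145 mm, Δh_B ≈ 43.0 mm; difference ≈ 102 mm

A 2.5×10⁻⁴ × 0.67 × 110 = 0.018425 m
A 110–970 m: 0.24 × 2.2×10⁻⁴ × 860 = 0.045408 m
A 970–2770 m: 1800 × 1.8×10⁻⁴ × 0.25 = 0.08100 m
A total: 0.144833 m
B Layer 1: 0.94 × 290 × 1.2×10⁻⁴ = 0.032712 m
B 410 × 1×10⁻⁴ × 0.25 = 0.01025 m
B total: 0.042962 m
Difference: 0.144833 − 0.042962 = 0.101871 m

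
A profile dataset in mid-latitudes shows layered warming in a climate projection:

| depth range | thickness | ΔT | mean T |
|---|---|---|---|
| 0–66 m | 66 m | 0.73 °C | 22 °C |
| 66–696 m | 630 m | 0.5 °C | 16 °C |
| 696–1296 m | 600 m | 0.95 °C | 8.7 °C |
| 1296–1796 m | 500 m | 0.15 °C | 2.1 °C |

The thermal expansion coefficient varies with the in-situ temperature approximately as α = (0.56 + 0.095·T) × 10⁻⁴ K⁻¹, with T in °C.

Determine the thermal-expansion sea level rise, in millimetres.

Δh ≈ 163 mm

Layer 1: α = (0.56 + 0.095×22)×10⁻⁴ = 2.65×10⁻⁴ K⁻¹
Layer 2: α = (0.56 + 0.095×16)×10⁻⁴ = 2.08×10⁻⁴ K⁻¹
Layer 3: α = (0.56 + 0.095×8.7)×10⁻⁴ = 1.3865×10⁻⁴ K⁻¹
Layer 4: α = (0.56 + 0.095×2.1)×10⁻⁴ = 0.7595×10⁻⁴ K⁻¹
2.65×10⁻⁴ × 66 × 0.73 = 0.0127677 m
Layer 2: 2.08×10⁻⁴ × 630 × 0.5 = 0.06552 m
Layer 3: 600 × 1.3865×10⁻⁴ × 0.95 = 0.0790305 m
1296–1796 m: 0.7595×10⁻⁴ × 500 × 0.15 = 0.00569625 m
Δh = 0.0127677 + 0.06552 + 0.0790305 + 0.00569625 = 0.16301445 m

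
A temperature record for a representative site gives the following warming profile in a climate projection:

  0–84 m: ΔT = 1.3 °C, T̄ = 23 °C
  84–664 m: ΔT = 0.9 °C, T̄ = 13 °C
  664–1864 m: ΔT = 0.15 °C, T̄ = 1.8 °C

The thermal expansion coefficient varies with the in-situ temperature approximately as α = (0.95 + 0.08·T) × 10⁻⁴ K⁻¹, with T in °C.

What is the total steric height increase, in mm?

Layer 1: α = (0.95 + 0.08×23)×10⁻⁴ = 2.79×10⁻⁴ K⁻¹
Layer 2: α = (0.95 + 0.08×13)×10⁻⁴ = 1.99×10⁻⁴ K⁻¹
Layer 3: α = (0.95 + 0.08×1.8)×10⁻⁴ = 1.094×10⁻⁴ K⁻¹
2.79×10⁻⁴ × 84 × 1.3 = 0.0304668 m
580 × 1.99×10⁻⁴ × 0.9 = 0.103878 m
1.094×10⁻⁴ × 1200 × 0.15 = 0.019692 m
Δh = 0.0304668 + 0.103878 + 0.019692 = 0.1540368 m ≈ 154 mm

154 mm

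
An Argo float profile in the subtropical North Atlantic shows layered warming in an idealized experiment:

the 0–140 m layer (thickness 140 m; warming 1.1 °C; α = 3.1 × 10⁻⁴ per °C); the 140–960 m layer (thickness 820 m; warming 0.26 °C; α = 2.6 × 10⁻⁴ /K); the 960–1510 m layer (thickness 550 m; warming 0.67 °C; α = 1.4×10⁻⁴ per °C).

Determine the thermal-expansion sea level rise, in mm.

Δh ≈ 155 mm

1.1 × 140 × 3.1×10⁻⁴ = 0.04774 m
2.6×10⁻⁴ × 820 × 0.26 = 0.055432 m
550 × 1.4×10⁻⁴ × 0.67 = 0.05159 m
Δh = 0.04774 + 0.055432 + 0.05159 = 0.154762 m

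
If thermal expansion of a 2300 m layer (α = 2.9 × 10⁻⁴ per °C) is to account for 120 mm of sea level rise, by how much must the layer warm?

ΔT = Δh/(αH) = 0.12 / (2.9×10⁻⁴ × 2300) ≈ 0.1799 °C

0.18 °C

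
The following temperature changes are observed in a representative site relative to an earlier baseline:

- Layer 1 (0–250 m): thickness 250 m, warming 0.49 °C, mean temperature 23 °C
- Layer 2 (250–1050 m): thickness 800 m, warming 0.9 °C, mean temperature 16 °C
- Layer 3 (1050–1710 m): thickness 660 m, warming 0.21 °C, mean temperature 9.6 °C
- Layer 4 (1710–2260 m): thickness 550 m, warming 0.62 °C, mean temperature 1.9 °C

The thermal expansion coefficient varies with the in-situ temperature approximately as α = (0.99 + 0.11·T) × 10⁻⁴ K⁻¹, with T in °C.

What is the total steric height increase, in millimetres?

Layer 1: α = (0.99 + 0.11×23)×10⁻⁴ = 3.52×10⁻⁴ K⁻¹
Layer 2: α = (0.99 + 0.11×16)×10⁻⁴ = 2.75×10⁻⁴ K⁻¹
Layer 3: α = (0.99 + 0.11×9.6)×10⁻⁴ = 2.046×10⁻⁴ K⁻¹
Layer 4: α = (0.99 + 0.11×1.9)×10⁻⁴ = 1.199×10⁻⁴ K⁻¹
0.49 × 250 × 3.52×10⁻⁴ = 0.04312 m
2.75×10⁻⁴ × 0.9 × 800 = 0.19800 m
1050–1710 m: 0.21 × 2.046×10⁻⁴ × 660 = 0.02835756 m
Layer 4: 1.199×10⁻⁴ × 550 × 0.62 = 0.0408859 m
Δh = 0.04312 + 0.19800 + 0.02835756 + 0.0408859 = 0.31036346 m

310 mm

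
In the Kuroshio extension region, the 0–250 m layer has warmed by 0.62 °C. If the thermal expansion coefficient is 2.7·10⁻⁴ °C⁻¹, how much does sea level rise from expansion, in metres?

Δh = αΔT·H = 2.7×10⁻⁴ × 0.62 × 250 = 0.04185 m

0.0419 m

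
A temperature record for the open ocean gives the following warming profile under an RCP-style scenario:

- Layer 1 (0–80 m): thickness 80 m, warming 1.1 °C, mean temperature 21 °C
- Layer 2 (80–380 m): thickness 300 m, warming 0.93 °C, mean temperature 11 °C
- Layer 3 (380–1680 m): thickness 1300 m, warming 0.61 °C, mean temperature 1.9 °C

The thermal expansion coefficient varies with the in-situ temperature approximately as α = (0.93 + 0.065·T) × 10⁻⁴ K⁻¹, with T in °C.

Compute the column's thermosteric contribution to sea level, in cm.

Layer 1: α = (0.93 + 0.065×21)×10⁻⁴ = 2.295×10⁻⁴ K⁻¹
Layer 2: α = (0.93 + 0.065×11)×10⁻⁴ = 1.645×10⁻⁴ K⁻¹
Layer 3: α = (0.93 + 0.065×1.9)×10⁻⁴ = 1.0535×10⁻⁴ K⁻¹
80 × 1.1 × 2.295×10⁻⁴ = 0.020196 m
Layer 2: 1.645×10⁻⁴ × 0.93 × 300 = 0.0458955 m
380–1680 m: 0.61 × 1.0535×10⁻⁴ × 1300 = 0.08354255 m
Δh = 0.020196 + 0.0458955 + 0.08354255 = 0.14963405 m ≈ 15.0 cm

about 15.0 cm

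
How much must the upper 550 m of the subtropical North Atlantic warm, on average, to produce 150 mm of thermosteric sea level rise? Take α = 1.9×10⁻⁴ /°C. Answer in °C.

ΔT = Δh/(αH) = 0.15 / (1.9×10⁻⁴ × 550) ≈ 1.435 °C

about 1.44 °C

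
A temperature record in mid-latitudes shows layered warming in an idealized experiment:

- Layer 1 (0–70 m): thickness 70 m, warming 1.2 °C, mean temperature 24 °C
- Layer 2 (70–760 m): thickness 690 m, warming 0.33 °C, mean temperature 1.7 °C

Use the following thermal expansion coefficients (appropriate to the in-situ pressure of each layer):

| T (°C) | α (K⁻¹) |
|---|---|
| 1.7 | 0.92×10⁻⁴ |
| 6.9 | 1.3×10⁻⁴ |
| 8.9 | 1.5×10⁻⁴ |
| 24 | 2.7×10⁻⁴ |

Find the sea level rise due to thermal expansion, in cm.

4.36 cm of thermosteric rise

Layer 1 at 24 °C → α = 2.7×10⁻⁴ K⁻¹
Layer 2 at 1.7 °C → α = 0.92×10⁻⁴ K⁻¹
0–70 m: 1.2 × 70 × 2.7×10⁻⁴ = 0.02268 m
Layer 2: 0.33 × 690 × 0.92×10⁻⁴ = 0.0209484 m
Δh = 0.02268 + 0.0209484 = 0.0436284 m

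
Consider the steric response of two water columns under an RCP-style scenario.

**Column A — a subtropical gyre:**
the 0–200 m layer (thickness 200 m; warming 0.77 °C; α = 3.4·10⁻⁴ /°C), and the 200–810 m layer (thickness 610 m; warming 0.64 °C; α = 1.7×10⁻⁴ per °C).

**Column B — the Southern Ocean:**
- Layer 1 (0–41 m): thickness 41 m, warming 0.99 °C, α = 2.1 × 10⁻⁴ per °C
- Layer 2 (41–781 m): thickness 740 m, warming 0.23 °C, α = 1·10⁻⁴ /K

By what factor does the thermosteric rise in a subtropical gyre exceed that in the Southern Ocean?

≈ 4.6×

A 0–200 m: 3.4×10⁻⁴ × 200 × 0.77 = 0.05236 m
A 200–810 m: 610 × 1.7×10⁻⁴ × 0.64 = 0.066368 m
A total: 0.118728 m
B 0–41 m: 2.1×10⁻⁴ × 0.99 × 41 = 0.0085239 m
B 740 × 1×10⁻⁴ × 0.23 = 0.01702 m
B total: 0.0255439 m
Ratio: 0.118728 / 0.0255439 ≈ 4.648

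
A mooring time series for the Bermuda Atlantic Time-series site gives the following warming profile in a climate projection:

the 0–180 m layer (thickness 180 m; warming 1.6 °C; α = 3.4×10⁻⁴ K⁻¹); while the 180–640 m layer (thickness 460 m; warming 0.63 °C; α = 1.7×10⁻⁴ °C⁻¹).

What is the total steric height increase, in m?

0.15 m

3.4×10⁻⁴ × 1.6 × 180 = 0.09792 m
Layer 2: 0.63 × 460 × 1.7×10⁻⁴ = 0.049266 m
Δh = 0.09792 + 0.049266 = 0.147186 m ≈ 0.15 m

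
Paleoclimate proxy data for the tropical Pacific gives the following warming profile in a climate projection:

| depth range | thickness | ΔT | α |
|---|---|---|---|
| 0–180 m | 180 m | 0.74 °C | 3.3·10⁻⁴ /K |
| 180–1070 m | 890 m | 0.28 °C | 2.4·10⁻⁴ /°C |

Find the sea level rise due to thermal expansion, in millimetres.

Δh ≈ 100 mm

Layer 1: 0.74 × 3.3×10⁻⁴ × 180 = 0.043956 m
Layer 2: 890 × 0.28 × 2.4×10⁻⁴ = 0.059808 m
Δh = 0.043956 + 0.059808 = 0.103764 m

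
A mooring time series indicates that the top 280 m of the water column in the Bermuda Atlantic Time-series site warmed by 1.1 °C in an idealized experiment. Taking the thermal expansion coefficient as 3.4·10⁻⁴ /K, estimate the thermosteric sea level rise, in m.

Δh = 0.105 m

Δh = αΔT·H = 3.4×10⁻⁴ × 1.1 × 280 = 0.10472 m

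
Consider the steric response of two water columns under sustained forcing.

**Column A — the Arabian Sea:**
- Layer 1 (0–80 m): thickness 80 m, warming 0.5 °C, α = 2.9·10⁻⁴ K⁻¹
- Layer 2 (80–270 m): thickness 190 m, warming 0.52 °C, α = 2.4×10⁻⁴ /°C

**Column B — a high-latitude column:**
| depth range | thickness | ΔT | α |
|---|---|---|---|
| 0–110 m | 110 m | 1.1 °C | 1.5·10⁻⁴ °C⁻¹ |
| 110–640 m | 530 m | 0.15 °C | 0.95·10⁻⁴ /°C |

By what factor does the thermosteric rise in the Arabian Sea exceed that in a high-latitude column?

1.4

A 0–80 m: 80 × 0.5 × 2.9×10⁻⁴ = 0.01160 m
A Layer 2: 190 × 2.4×10⁻⁴ × 0.52 = 0.023712 m
A total: 0.035312 m
B 1.1 × 110 × 1.5×10⁻⁴ = 0.01815 m
B 530 × 0.95×10⁻⁴ × 0.15 = 0.0075525 m
B total: 0.0257025 m
Ratio: 0.035312 / 0.0257025 ≈ 1.374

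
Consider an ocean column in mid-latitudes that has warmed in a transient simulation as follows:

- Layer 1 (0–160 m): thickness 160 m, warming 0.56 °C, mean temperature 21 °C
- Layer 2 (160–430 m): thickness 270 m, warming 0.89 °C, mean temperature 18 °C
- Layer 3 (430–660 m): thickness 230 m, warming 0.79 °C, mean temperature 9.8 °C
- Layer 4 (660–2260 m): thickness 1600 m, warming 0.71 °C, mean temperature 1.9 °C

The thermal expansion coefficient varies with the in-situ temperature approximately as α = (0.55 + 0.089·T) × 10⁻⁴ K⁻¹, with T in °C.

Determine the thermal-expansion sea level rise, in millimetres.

Δh = 181 mm

Layer 1: α = (0.55 + 0.089×21)×10⁻⁴ = 2.419×10⁻⁴ K⁻¹
Layer 2: α = (0.55 + 0.089×18)×10⁻⁴ = 2.152×10⁻⁴ K⁻¹
Layer 3: α = (0.55 + 0.089×9.8)×10⁻⁴ = 1.4222×10⁻⁴ K⁻¹
Layer 4: α = (0.55 + 0.089×1.9)×10⁻⁴ = 0.7191×10⁻⁴ K⁻¹
Layer 1: 160 × 0.56 × 2.419×10⁻⁴ = 0.02167424 m
Layer 2: 2.152×10⁻⁴ × 0.89 × 270 = 0.05171256 m
Layer 3: 230 × 1.4222×10⁻⁴ × 0.79 = 0.025841374 m
Layer 4: 0.71 × 1600 × 0.7191×10⁻⁴ = 0.08168976 m
Δh = 0.02167424 + 0.05171256 + 0.025841374 + 0.08168976 = 0.180917934 m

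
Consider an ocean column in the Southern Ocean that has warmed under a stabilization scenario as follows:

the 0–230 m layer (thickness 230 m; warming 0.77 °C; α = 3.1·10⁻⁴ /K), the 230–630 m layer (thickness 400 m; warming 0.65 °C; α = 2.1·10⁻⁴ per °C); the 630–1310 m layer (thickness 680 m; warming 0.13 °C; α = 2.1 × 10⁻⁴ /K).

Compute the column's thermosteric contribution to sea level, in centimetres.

0–230 m: 230 × 0.77 × 3.1×10⁻⁴ = 0.054901 m
2.1×10⁻⁴ × 0.65 × 400 = 0.05460 m
0.13 × 2.1×10⁻⁴ × 680 = 0.018564 m
Δh = 0.054901 + 0.05460 + 0.018564 = 0.128065 m

Δh = 12.8 cm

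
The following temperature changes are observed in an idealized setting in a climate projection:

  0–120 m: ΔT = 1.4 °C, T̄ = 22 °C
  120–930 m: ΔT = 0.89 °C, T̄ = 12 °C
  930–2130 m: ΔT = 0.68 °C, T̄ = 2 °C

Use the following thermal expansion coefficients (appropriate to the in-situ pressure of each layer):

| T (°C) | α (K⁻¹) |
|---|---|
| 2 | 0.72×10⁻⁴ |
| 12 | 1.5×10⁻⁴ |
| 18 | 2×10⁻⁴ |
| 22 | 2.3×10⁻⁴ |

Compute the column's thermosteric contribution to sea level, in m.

Layer 1 at 22 °C → α = 2.3×10⁻⁴ K⁻¹
Layer 2 at 12 °C → α = 1.5×10⁻⁴ K⁻¹
Layer 3 at 2 °C → α = 0.72×10⁻⁴ K⁻¹
1.4 × 120 × 2.3×10⁻⁴ = 0.03864 m
0.89 × 1.5×10⁻⁴ × 810 = 0.108135 m
Layer 3: 1200 × 0.68 × 0.72×10⁻⁴ = 0.058752 m
Δh = 0.03864 + 0.108135 + 0.058752 = 0.205527 m

about 0.206 m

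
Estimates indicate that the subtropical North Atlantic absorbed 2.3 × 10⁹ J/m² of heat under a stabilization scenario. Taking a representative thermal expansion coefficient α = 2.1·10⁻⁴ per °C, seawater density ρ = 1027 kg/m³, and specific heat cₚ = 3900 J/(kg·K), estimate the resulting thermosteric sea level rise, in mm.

Δh ≈ 121 mm

Δh = αQ/(ρcₚ) = 2.1×10⁻⁴ × 2.3×10⁹ / (1027 × 3900) ≈ 0.12059 m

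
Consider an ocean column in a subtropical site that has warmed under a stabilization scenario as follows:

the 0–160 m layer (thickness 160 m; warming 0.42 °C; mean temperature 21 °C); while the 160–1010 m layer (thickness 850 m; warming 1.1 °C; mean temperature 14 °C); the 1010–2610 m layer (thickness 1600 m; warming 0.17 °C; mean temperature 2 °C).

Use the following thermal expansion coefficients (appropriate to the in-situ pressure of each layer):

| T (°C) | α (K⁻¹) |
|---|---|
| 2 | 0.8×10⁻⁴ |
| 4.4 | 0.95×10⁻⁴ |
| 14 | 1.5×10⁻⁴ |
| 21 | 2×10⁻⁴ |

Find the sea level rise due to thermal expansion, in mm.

Layer 1 at 21 °C → α = 2×10⁻⁴ K⁻¹
Layer 2 at 14 °C → α = 1.5×10⁻⁴ K⁻¹
Layer 3 at 2 °C → α = 0.8×10⁻⁴ K⁻¹
Layer 1: 2×10⁻⁴ × 0.42 × 160 = 0.01344 m
160–1010 m: 1.1 × 850 × 1.5×10⁻⁴ = 0.14025 m
1010–2610 m: 1600 × 0.8×10⁻⁴ × 0.17 = 0.02176 m
Δh = 0.01344 + 0.14025 + 0.02176 = 0.17545 m

175 mm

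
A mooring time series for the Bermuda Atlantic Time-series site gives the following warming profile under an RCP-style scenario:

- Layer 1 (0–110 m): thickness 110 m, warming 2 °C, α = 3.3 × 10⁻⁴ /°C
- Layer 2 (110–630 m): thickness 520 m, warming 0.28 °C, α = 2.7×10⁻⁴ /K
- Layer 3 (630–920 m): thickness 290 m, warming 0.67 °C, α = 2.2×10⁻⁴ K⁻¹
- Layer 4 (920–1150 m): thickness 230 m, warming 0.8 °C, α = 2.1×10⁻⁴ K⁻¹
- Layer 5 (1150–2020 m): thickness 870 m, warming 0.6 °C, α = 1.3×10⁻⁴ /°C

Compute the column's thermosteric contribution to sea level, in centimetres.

about 26.1 cm

Layer 1: 110 × 2 × 3.3×10⁻⁴ = 0.07260 m
Layer 2: 520 × 2.7×10⁻⁴ × 0.28 = 0.039312 m
Layer 3: 0.67 × 2.2×10⁻⁴ × 290 = 0.042746 m
Layer 4: 230 × 0.8 × 2.1×10⁻⁴ = 0.03864 m
Layer 5: 1.3×10⁻⁴ × 870 × 0.6 = 0.06786 m
Δh = 0.07260 + 0.039312 + 0.042746 + 0.03864 + 0.06786 = 0.261158 m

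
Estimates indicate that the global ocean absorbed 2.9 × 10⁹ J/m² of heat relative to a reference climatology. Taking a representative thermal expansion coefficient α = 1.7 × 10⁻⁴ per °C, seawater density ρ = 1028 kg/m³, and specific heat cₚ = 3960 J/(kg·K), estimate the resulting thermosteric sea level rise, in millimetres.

Δh = αQ/(ρcₚ) = 1.7×10⁻⁴ × 2.9×10⁹ / (1028 × 3960) ≈ 0.12110 m

Δh ≈ 121 mm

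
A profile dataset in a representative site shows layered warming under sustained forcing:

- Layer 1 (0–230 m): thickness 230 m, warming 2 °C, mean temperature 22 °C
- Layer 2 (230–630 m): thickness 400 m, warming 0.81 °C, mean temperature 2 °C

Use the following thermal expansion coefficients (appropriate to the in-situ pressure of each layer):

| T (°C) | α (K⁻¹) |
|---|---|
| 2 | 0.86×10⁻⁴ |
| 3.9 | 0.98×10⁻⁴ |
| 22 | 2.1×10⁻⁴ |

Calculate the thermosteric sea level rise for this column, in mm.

Δh ≈ 124 mm

Layer 1 at 22 °C → α = 2.1×10⁻⁴ K⁻¹
Layer 2 at 2 °C → α = 0.86×10⁻⁴ K⁻¹
0–230 m: 230 × 2 × 2.1×10⁻⁴ = 0.09660 m
400 × 0.86×10⁻⁴ × 0.81 = 0.027864 m
Δh = 0.09660 + 0.027864 = 0.124464 m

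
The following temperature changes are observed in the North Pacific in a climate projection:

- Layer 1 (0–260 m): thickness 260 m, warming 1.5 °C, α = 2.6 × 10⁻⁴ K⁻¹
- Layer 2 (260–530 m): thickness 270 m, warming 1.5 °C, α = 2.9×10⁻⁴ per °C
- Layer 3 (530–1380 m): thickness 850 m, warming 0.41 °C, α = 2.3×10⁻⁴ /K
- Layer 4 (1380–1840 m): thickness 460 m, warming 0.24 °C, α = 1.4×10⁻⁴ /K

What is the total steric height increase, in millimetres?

Layer 1: 1.5 × 260 × 2.6×10⁻⁴ = 0.10140 m
1.5 × 2.9×10⁻⁴ × 270 = 0.11745 m
0.41 × 2.3×10⁻⁴ × 850 = 0.080155 m
460 × 1.4×10⁻⁴ × 0.24 = 0.015456 m
Δh = 0.10140 + 0.11745 + 0.080155 + 0.015456 = 0.314461 m ≈ 314 mm

Δh ≈ 314 mm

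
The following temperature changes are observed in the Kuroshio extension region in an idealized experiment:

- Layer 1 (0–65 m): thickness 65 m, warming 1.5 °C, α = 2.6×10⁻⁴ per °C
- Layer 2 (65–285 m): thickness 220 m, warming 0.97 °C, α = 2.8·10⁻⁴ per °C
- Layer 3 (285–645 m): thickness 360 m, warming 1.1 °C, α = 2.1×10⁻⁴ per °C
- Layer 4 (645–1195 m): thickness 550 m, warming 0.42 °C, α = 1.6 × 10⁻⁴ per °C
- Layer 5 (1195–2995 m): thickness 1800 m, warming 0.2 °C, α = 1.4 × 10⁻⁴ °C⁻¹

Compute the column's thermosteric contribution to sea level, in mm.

65 × 2.6×10⁻⁴ × 1.5 = 0.02535 m
Layer 2: 2.8×10⁻⁴ × 220 × 0.97 = 0.059752 m
285–645 m: 2.1×10⁻⁴ × 1.1 × 360 = 0.08316 m
1.6×10⁻⁴ × 550 × 0.42 = 0.03696 m
1.4×10⁻⁴ × 1800 × 0.2 = 0.05040 m
Δh = 0.02535 + 0.059752 + 0.08316 + 0.03696 + 0.05040 = 0.255622 m ≈ 260 mm

Δh ≈ 260 mm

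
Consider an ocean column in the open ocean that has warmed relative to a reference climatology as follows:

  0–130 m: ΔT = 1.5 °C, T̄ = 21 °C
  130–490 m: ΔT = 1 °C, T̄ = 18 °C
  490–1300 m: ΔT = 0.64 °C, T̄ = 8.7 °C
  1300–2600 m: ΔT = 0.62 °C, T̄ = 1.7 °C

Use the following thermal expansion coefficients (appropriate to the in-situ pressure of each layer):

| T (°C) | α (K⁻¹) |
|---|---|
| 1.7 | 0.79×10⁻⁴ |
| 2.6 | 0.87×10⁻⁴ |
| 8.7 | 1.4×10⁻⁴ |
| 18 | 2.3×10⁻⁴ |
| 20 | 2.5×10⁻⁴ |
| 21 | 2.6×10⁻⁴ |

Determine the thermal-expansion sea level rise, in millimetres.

Layer 1 at 21 °C → α = 2.6×10⁻⁴ K⁻¹
Layer 2 at 18 °C → α = 2.3×10⁻⁴ K⁻¹
Layer 3 at 8.7 °C → α = 1.4×10⁻⁴ K⁻¹
Layer 4 at 1.7 °C → α = 0.79×10⁻⁴ K⁻¹
Layer 1: 2.6×10⁻⁴ × 130 × 1.5 = 0.05070 m
Layer 2: 2.3×10⁻⁴ × 360 × 1 = 0.08280 m
490–1300 m: 0.64 × 1.4×10⁻⁴ × 810 = 0.072576 m
1300–2600 m: 0.79×10⁻⁴ × 1300 × 0.62 = 0.063674 m
Δh = 0.05070 + 0.08280 + 0.072576 + 0.063674 = 0.26975 m

Δh ≈ 270 mm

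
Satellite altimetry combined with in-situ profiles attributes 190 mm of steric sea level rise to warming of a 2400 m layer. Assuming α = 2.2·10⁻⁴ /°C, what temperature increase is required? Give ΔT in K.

ΔT ≈ 0.360 K

ΔT = Δh/(αH) = 0.19 / (2.2×10⁻⁴ × 2400) ≈ 0.3598 K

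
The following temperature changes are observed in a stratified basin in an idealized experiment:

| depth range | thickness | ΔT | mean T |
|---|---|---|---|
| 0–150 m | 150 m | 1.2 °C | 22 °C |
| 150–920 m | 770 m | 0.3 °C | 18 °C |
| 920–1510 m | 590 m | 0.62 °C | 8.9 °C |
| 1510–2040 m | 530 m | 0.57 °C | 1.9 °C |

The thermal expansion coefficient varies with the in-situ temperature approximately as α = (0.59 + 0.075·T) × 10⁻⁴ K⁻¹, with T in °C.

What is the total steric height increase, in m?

about 0.153 m

Layer 1: α = (0.59 + 0.075×22)×10⁻⁴ = 2.24×10⁻⁴ K⁻¹
Layer 2: α = (0.59 + 0.075×18)×10⁻⁴ = 1.94×10⁻⁴ K⁻¹
Layer 3: α = (0.59 + 0.075×8.9)×10⁻⁴ = 1.2575×10⁻⁴ K⁻¹
Layer 4: α = (0.59 + 0.075×1.9)×10⁻⁴ = 0.7325×10⁻⁴ K⁻¹
150 × 2.24×10⁻⁴ × 1.2 = 0.04032 m
150–920 m: 770 × 1.94×10⁻⁴ × 0.3 = 0.044814 m
920–1510 m: 0.62 × 1.2575×10⁻⁴ × 590 = 0.04599935 m
530 × 0.7325×10⁻⁴ × 0.57 = 0.022128825 m
Δh = 0.04032 + 0.044814 + 0.04599935 + 0.022128825 = 0.153262175 m ≈ 0.153 m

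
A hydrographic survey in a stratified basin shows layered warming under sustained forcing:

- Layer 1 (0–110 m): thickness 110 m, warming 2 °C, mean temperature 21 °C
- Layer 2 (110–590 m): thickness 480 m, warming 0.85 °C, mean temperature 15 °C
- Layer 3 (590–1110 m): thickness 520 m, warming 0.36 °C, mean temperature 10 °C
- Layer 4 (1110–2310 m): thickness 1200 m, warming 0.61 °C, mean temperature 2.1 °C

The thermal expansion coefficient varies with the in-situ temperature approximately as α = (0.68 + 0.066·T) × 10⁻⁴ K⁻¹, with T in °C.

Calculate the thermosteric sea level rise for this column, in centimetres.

about 20 cm

Layer 1: α = (0.68 + 0.066×21)×10⁻⁴ = 2.066×10⁻⁴ K⁻¹
Layer 2: α = (0.68 + 0.066×15)×10⁻⁴ = 1.67×10⁻⁴ K⁻¹
Layer 3: α = (0.68 + 0.066×10)×10⁻⁴ = 1.34×10⁻⁴ K⁻¹
Layer 4: α = (0.68 + 0.066×2.1)×10⁻⁴ = 0.8186×10⁻⁴ K⁻¹
110 × 2.066×10⁻⁴ × 2 = 0.045452 m
0.85 × 480 × 1.67×10⁻⁴ = 0.068136 m
Layer 3: 520 × 1.34×10⁻⁴ × 0.36 = 0.0250848 m
Layer 4: 0.8186×10⁻⁴ × 1200 × 0.61 = 0.05992152 m
Δh = 0.045452 + 0.068136 + 0.0250848 + 0.05992152 = 0.19859432 m ≈ 20 cm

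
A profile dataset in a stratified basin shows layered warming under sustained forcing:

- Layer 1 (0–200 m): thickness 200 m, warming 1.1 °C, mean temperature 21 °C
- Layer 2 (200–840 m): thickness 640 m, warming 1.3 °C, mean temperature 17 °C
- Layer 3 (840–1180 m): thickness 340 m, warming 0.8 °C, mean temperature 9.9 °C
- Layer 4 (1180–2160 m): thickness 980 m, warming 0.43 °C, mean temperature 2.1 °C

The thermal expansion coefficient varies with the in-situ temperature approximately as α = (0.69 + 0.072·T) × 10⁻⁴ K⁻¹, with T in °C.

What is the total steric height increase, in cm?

Layer 1: α = (0.69 + 0.072×21)×10⁻⁴ = 2.202×10⁻⁴ K⁻¹
Layer 2: α = (0.69 + 0.072×17)×10⁻⁴ = 1.914×10⁻⁴ K⁻¹
Layer 3: α = (0.69 + 0.072×9.9)×10⁻⁴ = 1.4028×10⁻⁴ K⁻¹
Layer 4: α = (0.69 + 0.072×2.1)×10⁻⁴ = 0.8412×10⁻⁴ K⁻¹
Layer 1: 1.1 × 2.202×10⁻⁴ × 200 = 0.048444 m
Layer 2: 1.3 × 1.914×10⁻⁴ × 640 = 0.1592448 m
Layer 3: 1.4028×10⁻⁴ × 340 × 0.8 = 0.03815616 m
0.8412×10⁻⁴ × 0.43 × 980 = 0.035448168 m
Δh = 0.048444 + 0.1592448 + 0.03815616 + 0.035448168 = 0.281293128 m

28.1 cm of thermosteric rise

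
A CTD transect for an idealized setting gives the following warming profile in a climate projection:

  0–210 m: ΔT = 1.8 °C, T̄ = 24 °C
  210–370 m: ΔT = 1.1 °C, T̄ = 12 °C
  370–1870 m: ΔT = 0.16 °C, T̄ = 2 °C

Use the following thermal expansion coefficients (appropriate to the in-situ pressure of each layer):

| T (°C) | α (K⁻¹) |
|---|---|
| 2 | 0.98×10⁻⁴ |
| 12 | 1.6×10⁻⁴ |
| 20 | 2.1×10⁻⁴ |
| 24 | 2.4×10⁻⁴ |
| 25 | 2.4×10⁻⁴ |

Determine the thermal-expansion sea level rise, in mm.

Layer 1 at 24 °C → α = 2.4×10⁻⁴ K⁻¹
Layer 2 at 12 °C → α = 1.6×10⁻⁴ K⁻¹
Layer 3 at 2 °C → α = 0.98×10⁻⁴ K⁻¹
Layer 1: 210 × 1.8 × 2.4×10⁻⁴ = 0.09072 m
210–370 m: 160 × 1.6×10⁻⁴ × 1.1 = 0.02816 m
0.16 × 0.98×10⁻⁴ × 1500 = 0.02352 m
Δh = 0.09072 + 0.02816 + 0.02352 = 0.14240 m ≈ 142 mm

142 mm of thermosteric rise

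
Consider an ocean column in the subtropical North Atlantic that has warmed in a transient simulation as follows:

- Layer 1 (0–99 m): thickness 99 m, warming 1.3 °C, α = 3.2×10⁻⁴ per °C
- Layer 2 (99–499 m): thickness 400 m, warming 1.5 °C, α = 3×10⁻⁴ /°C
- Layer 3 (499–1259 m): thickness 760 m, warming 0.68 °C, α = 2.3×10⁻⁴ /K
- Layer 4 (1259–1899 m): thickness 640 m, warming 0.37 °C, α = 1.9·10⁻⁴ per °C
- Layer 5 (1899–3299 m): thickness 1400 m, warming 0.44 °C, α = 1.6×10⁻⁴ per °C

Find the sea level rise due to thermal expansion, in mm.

Δh = 484 mm

Layer 1: 99 × 1.3 × 3.2×10⁻⁴ = 0.041184 m
1.5 × 400 × 3×10⁻⁴ = 0.18000 m
0.68 × 2.3×10⁻⁴ × 760 = 0.118864 m
Layer 4: 0.37 × 640 × 1.9×10⁻⁴ = 0.044992 m
0.44 × 1.6×10⁻⁴ × 1400 = 0.09856 m
Δh = 0.041184 + 0.18000 + 0.118864 + 0.044992 + 0.09856 = 0.48360 m ≈ 484 mm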